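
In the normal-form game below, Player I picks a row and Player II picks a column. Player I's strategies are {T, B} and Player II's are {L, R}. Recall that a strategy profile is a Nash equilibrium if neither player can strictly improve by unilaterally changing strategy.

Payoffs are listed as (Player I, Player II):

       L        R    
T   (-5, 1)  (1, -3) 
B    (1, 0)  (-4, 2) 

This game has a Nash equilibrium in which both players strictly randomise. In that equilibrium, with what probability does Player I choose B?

2/3

Let x be the probability that Player I plays T. In a completely mixed equilibrium, Player II must be indifferent between L and R.
Player II's expected payoff from L is x; from R it is −3x + 2(1−x).
Setting these equal: x = −5x + 2, so x = 1/3.
Therefore Player I plays B with probability 1 − 1/3 = 2/3.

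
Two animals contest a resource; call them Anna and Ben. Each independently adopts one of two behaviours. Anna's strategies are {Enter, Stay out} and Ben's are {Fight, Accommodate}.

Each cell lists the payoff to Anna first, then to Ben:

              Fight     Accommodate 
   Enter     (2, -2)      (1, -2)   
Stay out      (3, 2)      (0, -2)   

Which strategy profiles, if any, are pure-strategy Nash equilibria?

(Enter, Accommodate) and (Stay out, Fight)

(Enter, Fight): Anna prefers Stay out (3 > 2) — not an equilibrium.
(Enter, Accommodate): Anna gets 1 ≥ 0 from Stay out, and Ben gets -2 ≥ -2 from Fight — Nash equilibrium.
(Stay out, Fight): Anna gets 3 ≥ 2 from Enter, and Ben gets 2 ≥ -2 from Accommodate — Nash equilibrium.
(Stay out, Accommodate): Anna prefers Enter (1 > 0); Ben prefers Fight (2 > -2) — not an equilibrium.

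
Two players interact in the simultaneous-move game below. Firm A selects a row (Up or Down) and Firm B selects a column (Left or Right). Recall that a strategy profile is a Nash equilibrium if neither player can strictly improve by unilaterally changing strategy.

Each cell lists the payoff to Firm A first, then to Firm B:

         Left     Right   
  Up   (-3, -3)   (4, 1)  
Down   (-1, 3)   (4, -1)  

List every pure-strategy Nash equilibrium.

(Up, Left): Firm A prefers Down (-1 > -3); Firm B prefers Right (1 > -3) — not an equilibrium.
(Up, Right): Firm A gets 4 ≥ 4 from Down, and Firm B gets 1 ≥ -3 from Left — Nash equilibrium.
(Down, Left): Firm A gets -1 ≥ -3 from Up, and Firm B gets 3 ≥ -1 from Right — Nash equilibrium.
(Down, Right): Firm B prefers Left (3 > -1) — not an equilibrium.

(Up, Right) and (Down, Left)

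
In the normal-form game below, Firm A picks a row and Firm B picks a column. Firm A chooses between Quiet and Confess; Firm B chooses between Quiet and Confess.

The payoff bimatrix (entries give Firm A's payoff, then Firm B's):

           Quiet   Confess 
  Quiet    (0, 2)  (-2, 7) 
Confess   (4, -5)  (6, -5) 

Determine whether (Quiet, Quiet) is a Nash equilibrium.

At (Quiet, Quiet), Firm A earns 0; switching to Confess would give 4, so Firm A would deviate.
Firm B earns 2; switching to Confess would give 7, so Firm B would deviate.
Since at least one player can profitably deviate, this is not a Nash equilibrium.

No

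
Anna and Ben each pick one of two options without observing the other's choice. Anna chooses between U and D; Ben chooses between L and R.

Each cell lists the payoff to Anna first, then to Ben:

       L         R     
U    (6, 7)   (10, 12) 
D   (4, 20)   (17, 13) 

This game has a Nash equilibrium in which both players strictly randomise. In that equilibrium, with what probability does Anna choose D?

Let p be the probability that Anna plays U. In a completely mixed equilibrium, Ben must be indifferent between L and R.
Ben's expected payoff from L is 7p + 20(1−p); from R it is 12p + 13(1−p).
Setting these equal: −13p + 20 = −p + 13, so p = 7/12.
Therefore Anna plays D with probability 1 − 7/12 = 5/12.

5/12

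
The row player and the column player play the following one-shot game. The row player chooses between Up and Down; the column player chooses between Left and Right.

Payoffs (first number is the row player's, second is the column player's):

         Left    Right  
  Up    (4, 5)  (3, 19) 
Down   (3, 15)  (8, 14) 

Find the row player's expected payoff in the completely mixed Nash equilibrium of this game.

23/6

First find y, the probability the column player plays Left, from the row player's indifference between Up and Down: 4y + 3(1−y) = 3y + 8(1−y), giving y = 5/6.
Since the row player is indifferent in equilibrium, the row player's expected payoff equals the payoff from either row against (5/6, 1/6). Using Up: 4(5/6) + 3(1/6) = 23/6.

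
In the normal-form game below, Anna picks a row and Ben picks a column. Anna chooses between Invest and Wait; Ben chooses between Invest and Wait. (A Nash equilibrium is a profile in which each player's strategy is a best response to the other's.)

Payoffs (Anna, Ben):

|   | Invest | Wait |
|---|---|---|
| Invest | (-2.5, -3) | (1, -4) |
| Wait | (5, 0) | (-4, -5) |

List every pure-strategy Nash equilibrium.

(Wait, Invest)

(Invest, Invest): Anna prefers Wait (5 > -2.5) — not an equilibrium.
(Invest, Wait): Ben prefers Invest (-3 > -4) — not an equilibrium.
(Wait, Invest): Anna gets 5 ≥ -2.5 from Invest, and Ben gets 0 ≥ -5 from Wait — Nash equilibrium.
(Wait, Wait): Anna prefers Invest (1 > -4); Ben prefers Invest (0 > -5) — not an equilibrium.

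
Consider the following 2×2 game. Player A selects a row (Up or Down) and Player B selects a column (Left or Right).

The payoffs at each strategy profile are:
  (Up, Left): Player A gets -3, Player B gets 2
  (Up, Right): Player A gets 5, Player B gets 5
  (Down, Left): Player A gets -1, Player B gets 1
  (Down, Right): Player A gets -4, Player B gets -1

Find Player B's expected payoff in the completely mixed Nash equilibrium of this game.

First find x, the probability Player A plays Up, from Player B's indifference between Left and Right: 2x + (1−x) = 5x − (1−x), giving x = 2/5.
Since Player B is indifferent in equilibrium, Player B's expected payoff equals the payoff from either column against (2/5, 3/5). Using Left: 2(2/5) + (3/5) = 7/5.

7/5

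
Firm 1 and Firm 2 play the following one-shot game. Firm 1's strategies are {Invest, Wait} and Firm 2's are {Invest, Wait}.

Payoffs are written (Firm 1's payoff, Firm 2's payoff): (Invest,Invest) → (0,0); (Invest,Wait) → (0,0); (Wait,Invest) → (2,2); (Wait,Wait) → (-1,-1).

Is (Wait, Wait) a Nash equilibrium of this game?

No

At (Wait, Wait), Firm 1 earns -1; switching to Invest would give 0, so Firm 1 would deviate.
Firm 2 earns -1; switching to Invest would give 2, so Firm 2 would deviate.
Since at least one player can profitably deviate, this is not a Nash equilibrium.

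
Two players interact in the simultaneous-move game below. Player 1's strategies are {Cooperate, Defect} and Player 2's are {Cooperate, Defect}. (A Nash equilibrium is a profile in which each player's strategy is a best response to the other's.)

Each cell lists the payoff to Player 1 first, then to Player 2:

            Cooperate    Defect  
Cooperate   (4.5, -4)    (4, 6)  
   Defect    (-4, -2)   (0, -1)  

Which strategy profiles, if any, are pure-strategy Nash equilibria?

(Cooperate, Cooperate): Player 2 prefers Defect (6 > -4) — not an equilibrium.
(Cooperate, Defect): Player 1 gets 4 ≥ 0 from Defect, and Player 2 gets 6 ≥ -4 from Cooperate — Nash equilibrium.
(Defect, Cooperate): Player 1 prefers Cooperate (4.5 > -4); Player 2 prefers Defect (-1 > -2) — not an equilibrium.
(Defect, Defect): Player 1 prefers Cooperate (4 > 0) — not an equilibrium.

(Cooperate, Defect)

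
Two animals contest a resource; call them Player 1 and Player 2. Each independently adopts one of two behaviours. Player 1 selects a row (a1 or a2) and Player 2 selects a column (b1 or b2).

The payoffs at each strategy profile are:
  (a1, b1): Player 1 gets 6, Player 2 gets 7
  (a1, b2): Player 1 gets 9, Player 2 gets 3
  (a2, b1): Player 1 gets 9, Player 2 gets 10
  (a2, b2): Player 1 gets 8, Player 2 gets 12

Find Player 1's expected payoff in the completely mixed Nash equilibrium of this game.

33/4

First find y, the probability Player 2 plays b1, from Player 1's indifference between a1 and a2: 6y + 9(1−y) = 9y + 8(1−y), giving y = 1/4.
Since Player 1 is indifferent in equilibrium, Player 1's expected payoff equals the payoff from either row against (1/4, 3/4). Using a1: 6(1/4) + 9(3/4) = 33/4.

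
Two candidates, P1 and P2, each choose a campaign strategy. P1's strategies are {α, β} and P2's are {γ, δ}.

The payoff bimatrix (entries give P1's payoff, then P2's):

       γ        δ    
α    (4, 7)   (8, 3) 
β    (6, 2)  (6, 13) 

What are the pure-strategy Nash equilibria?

none

(α, γ): P1 prefers β (6 > 4) — not an equilibrium.
(α, δ): P2 prefers γ (7 > 3) — not an equilibrium.
(β, γ): P2 prefers δ (13 > 2) — not an equilibrium.
(β, δ): P1 prefers α (8 > 6) — not an equilibrium.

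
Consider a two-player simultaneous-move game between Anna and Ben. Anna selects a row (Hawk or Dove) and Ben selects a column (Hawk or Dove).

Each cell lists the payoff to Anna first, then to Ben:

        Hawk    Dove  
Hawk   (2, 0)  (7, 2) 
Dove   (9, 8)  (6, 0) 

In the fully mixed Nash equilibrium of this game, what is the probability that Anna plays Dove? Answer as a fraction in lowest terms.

Let x be the probability that Anna plays Hawk. In a completely mixed equilibrium, Ben must be indifferent between Hawk and Dove.
Ben's expected payoff from Hawk is 8(1−x); from Dove it is 2x.
Setting these equal: −8x + 8 = 2x, so x = 4/5.
Therefore Anna plays Dove with probability 1 − 4/5 = 1/5.

1/5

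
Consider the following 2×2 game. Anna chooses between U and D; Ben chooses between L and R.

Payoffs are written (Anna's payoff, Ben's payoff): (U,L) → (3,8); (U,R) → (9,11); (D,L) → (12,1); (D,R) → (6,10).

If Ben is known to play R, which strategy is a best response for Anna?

Against R, Anna earns 9 from U and 6 from D.
So U is the best response.

U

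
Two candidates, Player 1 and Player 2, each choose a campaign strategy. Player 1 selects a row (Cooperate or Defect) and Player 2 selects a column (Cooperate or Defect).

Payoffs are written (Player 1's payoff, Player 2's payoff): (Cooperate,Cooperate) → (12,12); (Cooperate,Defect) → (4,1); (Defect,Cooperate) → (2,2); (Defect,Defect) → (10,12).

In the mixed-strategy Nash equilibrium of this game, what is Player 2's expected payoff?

142/21

First find p, the probability Player 1 plays Cooperate, from Player 2's indifference between Cooperate and Defect: 12p + 2(1−p) = p + 12(1−p), giving p = 10/21.
Since Player 2 is indifferent in equilibrium, Player 2's expected payoff equals the payoff from either column against (10/21, 11/21). Using Cooperate: 12(10/21) + 2(11/21) = 142/21.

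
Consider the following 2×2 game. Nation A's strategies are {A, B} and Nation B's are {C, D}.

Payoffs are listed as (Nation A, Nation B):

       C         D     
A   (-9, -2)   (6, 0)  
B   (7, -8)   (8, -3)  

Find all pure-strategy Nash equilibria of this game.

(B, D)

(A, C): Nation A prefers B (7 > -9); Nation B prefers D (0 > -2) — not an equilibrium.
(A, D): Nation A prefers B (8 > 6) — not an equilibrium.
(B, C): Nation B prefers D (-3 > -8) — not an equilibrium.
(B, D): Nation A gets 8 ≥ 6 from A, and Nation B gets -3 ≥ -8 from C — Nash equilibrium.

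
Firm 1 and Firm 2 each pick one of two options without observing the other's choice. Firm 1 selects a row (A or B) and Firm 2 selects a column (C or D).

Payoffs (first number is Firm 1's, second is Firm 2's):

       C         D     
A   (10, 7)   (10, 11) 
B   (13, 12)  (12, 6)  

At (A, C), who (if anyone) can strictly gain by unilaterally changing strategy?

Firm 1 at (A, C) earns 10; deviating to B yields 13 — a strict improvement.
Firm 2 earns 7; deviating to D yields 11 — a strict improvement.
Both Firm 1 and Firm 2 have strictly profitable deviations.

Both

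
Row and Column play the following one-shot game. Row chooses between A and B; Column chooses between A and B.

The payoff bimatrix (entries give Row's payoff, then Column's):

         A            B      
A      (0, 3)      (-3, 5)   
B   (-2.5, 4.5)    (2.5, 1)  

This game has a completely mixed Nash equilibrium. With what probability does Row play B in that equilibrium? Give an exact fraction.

4/11

Let r be the probability that Row plays A. In a completely mixed equilibrium, Column must be indifferent between A and B.
Column's expected payoff from A is 3r + 4.5(1−r); from B it is 5r + (1−r).
Setting these equal: −1.5r + 4.5 = 4r + 1, so r = 7/11.
Therefore Row plays B with probability 1 − 7/11 = 4/11.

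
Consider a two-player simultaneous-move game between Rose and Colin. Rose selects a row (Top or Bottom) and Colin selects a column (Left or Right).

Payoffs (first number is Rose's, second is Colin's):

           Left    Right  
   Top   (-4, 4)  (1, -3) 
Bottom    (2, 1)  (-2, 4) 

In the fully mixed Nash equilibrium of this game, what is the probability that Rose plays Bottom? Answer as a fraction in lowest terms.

7/10

Let r be the probability that Rose plays Top. In a completely mixed equilibrium, Colin must be indifferent between Left and Right.
Colin's expected payoff from Left is 4r + (1−r); from Right it is −3r + 4(1−r).
Setting these equal: 3r + 1 = −7r + 4, so r = 3/10.
Therefore Rose plays Bottom with probability 1 − 3/10 = 7/10.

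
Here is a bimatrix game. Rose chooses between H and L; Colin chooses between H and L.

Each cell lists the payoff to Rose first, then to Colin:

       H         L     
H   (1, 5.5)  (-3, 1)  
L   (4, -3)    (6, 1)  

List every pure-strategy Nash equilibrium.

(L, L)

(H, H): Rose prefers L (4 > 1) — not an equilibrium.
(H, L): Rose prefers L (6 > -3); Colin prefers H (5.5 > 1) — not an equilibrium.
(L, H): Colin prefers L (1 > -3) — not an equilibrium.
(L, L): Rose gets 6 ≥ -3 from H, and Colin gets 1 ≥ -3 from H — Nash equilibrium.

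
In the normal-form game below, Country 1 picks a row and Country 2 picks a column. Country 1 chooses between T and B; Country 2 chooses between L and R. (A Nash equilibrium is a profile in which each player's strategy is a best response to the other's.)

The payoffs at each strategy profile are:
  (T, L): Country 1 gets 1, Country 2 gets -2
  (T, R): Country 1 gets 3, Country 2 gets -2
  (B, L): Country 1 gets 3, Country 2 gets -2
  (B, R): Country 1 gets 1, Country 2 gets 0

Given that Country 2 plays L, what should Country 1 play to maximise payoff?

B

Against L, Country 1 earns 1 from T and 3 from B.
So B is the best response.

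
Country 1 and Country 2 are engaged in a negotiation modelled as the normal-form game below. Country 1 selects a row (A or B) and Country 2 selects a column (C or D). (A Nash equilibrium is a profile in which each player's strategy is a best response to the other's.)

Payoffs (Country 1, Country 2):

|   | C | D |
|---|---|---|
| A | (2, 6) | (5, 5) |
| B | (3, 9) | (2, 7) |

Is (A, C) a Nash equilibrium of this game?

At (A, C), Country 1 earns 2; switching to B would give 3, so Country 1 would deviate.
Country 2 earns 6; switching to D would give 5, so Country 2 has no profitable deviation.
Since at least one player can profitably deviate, this is not a Nash equilibrium.

No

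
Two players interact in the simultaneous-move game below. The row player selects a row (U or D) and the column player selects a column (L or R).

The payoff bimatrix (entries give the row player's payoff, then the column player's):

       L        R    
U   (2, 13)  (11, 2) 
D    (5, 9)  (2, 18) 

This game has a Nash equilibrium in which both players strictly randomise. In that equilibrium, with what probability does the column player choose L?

Let c be the probability that the column player plays L. In a completely mixed equilibrium, the row player must be indifferent between U and D.
The row player's expected payoff from U is 2c + 11(1−c); from D it is 5c + 2(1−c).
Setting these equal: −9c + 11 = 3c + 2, so c = 3/4.

3/4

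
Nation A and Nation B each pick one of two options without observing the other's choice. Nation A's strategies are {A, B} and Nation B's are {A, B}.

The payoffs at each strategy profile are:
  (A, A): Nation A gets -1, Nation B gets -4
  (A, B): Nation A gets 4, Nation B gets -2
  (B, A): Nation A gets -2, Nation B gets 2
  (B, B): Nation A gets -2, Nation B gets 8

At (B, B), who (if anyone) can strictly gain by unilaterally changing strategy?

Nation A at (B, B) earns -2; deviating to A yields 4 — a strict improvement.
Nation B earns 8; deviating to A yields 2 — not better.
Only Nation A has a strictly profitable deviation.

Nation A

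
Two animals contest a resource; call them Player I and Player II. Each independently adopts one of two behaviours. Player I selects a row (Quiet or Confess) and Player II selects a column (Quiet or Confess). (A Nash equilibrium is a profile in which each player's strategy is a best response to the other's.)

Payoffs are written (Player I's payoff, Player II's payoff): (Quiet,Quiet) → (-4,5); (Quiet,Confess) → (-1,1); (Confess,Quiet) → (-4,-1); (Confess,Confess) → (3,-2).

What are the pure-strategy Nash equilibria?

(Quiet, Quiet): Player I gets -4 ≥ -4 from Confess, and Player II gets 5 ≥ 1 from Confess — Nash equilibrium.
(Quiet, Confess): Player I prefers Confess (3 > -1); Player II prefers Quiet (5 > 1) — not an equilibrium.
(Confess, Quiet): Player I gets -4 ≥ -4 from Quiet, and Player II gets -1 ≥ -2 from Confess — Nash equilibrium.
(Confess, Confess): Player II prefers Quiet (-1 > -2) — not an equilibrium.

(Quiet, Quiet) and (Confess, Quiet)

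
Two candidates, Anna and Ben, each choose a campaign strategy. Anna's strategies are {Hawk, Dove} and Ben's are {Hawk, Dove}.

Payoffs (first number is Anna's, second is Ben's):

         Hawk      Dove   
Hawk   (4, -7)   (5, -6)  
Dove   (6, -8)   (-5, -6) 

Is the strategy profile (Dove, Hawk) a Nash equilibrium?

No

At (Dove, Hawk), Anna earns 6; switching to Hawk would give 4, so Anna has no profitable deviation.
Ben earns -8; switching to Dove would give -6, so Ben would deviate.
Since at least one player can profitably deviate, this is not a Nash equilibrium.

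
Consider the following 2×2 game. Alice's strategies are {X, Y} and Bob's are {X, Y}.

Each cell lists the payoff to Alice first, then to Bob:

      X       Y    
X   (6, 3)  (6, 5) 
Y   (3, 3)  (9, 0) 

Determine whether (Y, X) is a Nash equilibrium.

At (Y, X), Alice earns 3; switching to X would give 6, so Alice would deviate.
Bob earns 3; switching to Y would give 0, so Bob has no profitable deviation.
Since at least one player can profitably deviate, this is not a Nash equilibrium.

No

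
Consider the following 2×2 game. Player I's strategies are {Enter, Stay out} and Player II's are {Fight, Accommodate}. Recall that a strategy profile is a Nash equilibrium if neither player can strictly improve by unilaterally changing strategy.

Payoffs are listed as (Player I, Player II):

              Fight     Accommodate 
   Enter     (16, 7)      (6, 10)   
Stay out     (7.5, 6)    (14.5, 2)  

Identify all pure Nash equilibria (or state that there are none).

(Enter, Fight): Player II prefers Accommodate (10 > 7) — not an equilibrium.
(Enter, Accommodate): Player I prefers Stay out (14.5 > 6) — not an equilibrium.
(Stay out, Fight): Player I prefers Enter (16 > 7.5) — not an equilibrium.
(Stay out, Accommodate): Player II prefers Fight (6 > 2) — not an equilibrium.

none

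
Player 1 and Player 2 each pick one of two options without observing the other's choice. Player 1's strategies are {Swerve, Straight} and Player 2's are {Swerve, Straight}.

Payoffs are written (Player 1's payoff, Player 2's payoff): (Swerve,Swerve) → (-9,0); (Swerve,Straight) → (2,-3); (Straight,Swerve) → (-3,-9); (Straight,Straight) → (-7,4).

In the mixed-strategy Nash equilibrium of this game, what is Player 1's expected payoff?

First find q, the probability Player 2 plays Swerve, from Player 1's indifference between Swerve and Straight: −9q + 2(1−q) = −3q − 7(1−q), giving q = 3/5.
Since Player 1 is indifferent in equilibrium, Player 1's expected payoff equals the payoff from either row against (3/5, 2/5). Using Swerve: −9(3/5) + 2(2/5) = -23/5.

-23/5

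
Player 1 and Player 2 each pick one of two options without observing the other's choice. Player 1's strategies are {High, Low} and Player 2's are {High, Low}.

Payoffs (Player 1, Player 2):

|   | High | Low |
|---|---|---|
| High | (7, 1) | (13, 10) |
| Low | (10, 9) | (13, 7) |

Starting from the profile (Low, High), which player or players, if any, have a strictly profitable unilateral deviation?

Player 1 at (Low, High) earns 10; deviating to High yields 7 — not better.
Player 2 earns 9; deviating to Low yields 7 — not better.
Neither player can strictly improve; the profile is a Nash equilibrium.

Neither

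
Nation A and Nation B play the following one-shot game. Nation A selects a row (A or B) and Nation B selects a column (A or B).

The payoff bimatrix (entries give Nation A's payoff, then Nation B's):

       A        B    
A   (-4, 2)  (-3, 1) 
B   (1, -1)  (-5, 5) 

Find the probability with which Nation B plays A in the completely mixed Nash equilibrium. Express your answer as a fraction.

Let q be the probability that Nation B plays A. In a completely mixed equilibrium, Nation A must be indifferent between A and B.
Nation A's expected payoff from A is −4q − 3(1−q); from B it is q − 5(1−q).
Setting these equal: −q − 3 = 6q − 5, so q = 2/7.

2/7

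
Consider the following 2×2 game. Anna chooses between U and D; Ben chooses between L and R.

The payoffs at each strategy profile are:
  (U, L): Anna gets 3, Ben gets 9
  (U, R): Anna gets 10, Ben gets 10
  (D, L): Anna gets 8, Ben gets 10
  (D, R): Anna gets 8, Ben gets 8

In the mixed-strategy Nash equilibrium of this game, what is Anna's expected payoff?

First find q, the probability Ben plays L, from Anna's indifference between U and D: 3q + 10(1−q) = 8q + 8(1−q), giving q = 2/7.
Since Anna is indifferent in equilibrium, Anna's expected payoff equals the payoff from either row against (2/7, 5/7). Using U: 3(2/7) + 10(5/7) = 8.

8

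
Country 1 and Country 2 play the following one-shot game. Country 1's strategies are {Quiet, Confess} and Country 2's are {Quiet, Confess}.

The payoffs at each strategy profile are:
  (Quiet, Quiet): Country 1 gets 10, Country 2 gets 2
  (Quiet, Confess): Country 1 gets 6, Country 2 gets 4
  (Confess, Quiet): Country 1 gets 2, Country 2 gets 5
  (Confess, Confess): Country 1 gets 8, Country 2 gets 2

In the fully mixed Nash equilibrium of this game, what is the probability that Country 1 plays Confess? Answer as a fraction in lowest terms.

Let p be the probability that Country 1 plays Quiet. In a completely mixed equilibrium, Country 2 must be indifferent between Quiet and Confess.
Country 2's expected payoff from Quiet is 2p + 5(1−p); from Confess it is 4p + 2(1−p).
Setting these equal: −3p + 5 = 2p + 2, so p = 3/5.
Therefore Country 1 plays Confess with probability 1 − 3/5 = 2/5.

2/5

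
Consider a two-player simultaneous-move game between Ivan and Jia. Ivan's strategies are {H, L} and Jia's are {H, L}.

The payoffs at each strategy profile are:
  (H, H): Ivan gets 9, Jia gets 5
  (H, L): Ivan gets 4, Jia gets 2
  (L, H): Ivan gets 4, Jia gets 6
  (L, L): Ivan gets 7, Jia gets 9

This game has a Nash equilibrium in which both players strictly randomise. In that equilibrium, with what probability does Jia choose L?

Let q be the probability that Jia plays H. In a completely mixed equilibrium, Ivan must be indifferent between H and L.
Ivan's expected payoff from H is 9q + 4(1−q); from L it is 4q + 7(1−q).
Setting these equal: 5q + 4 = −3q + 7, so q = 3/8.
Therefore Jia plays L with probability 1 − 3/8 = 5/8.

5/8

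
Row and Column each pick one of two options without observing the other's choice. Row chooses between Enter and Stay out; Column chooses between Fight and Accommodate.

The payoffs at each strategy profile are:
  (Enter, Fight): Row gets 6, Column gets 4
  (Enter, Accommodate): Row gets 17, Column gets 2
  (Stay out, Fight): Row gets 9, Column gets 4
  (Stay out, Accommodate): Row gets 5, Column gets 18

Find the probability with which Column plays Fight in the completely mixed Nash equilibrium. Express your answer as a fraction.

Let q be the probability that Column plays Fight. In a completely mixed equilibrium, Row must be indifferent between Enter and Stay out.
Row's expected payoff from Enter is 6q + 17(1−q); from Stay out it is 9q + 5(1−q).
Setting these equal: −11q + 17 = 4q + 5, so q = 4/5.

4/5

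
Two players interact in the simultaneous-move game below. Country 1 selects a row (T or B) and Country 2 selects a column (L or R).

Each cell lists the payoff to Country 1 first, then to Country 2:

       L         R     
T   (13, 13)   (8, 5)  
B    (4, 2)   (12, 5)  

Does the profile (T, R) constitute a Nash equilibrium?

At (T, R), Country 1 earns 8; switching to B would give 12, so Country 1 would deviate.
Country 2 earns 5; switching to L would give 13, so Country 2 would deviate.
Since at least one player can profitably deviate, this is not a Nash equilibrium.

No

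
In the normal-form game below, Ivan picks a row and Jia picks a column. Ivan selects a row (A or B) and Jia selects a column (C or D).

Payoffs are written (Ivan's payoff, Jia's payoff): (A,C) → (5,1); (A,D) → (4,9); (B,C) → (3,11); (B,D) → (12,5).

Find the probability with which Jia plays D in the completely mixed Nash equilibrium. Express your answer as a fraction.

1/5

Let y be the probability that Jia plays C. In a completely mixed equilibrium, Ivan must be indifferent between A and B.
Ivan's expected payoff from A is 5y + 4(1−y); from B it is 3y + 12(1−y).
Setting these equal: y + 4 = −9y + 12, so y = 4/5.
Therefore Jia plays D with probability 1 − 4/5 = 1/5.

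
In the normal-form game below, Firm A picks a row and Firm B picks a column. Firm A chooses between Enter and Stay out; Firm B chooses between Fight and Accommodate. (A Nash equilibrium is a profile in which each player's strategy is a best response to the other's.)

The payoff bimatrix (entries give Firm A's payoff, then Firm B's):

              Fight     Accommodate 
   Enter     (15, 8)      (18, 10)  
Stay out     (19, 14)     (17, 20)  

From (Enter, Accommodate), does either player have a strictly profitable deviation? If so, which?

Firm A at (Enter, Accommodate) earns 18; deviating to Stay out yields 17 — not better.
Firm B earns 10; deviating to Fight yields 8 — not better.
Neither player can strictly improve; the profile is a Nash equilibrium.

Neither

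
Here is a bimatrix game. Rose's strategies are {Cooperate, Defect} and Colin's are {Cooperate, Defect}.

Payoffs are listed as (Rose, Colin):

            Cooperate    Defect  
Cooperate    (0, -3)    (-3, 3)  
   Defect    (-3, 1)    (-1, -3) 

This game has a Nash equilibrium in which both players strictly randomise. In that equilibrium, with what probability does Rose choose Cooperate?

Let p be the probability that Rose plays Cooperate. In a completely mixed equilibrium, Colin must be indifferent between Cooperate and Defect.
Colin's expected payoff from Cooperate is −3p + (1−p); from Defect it is 3p − 3(1−p).
Setting these equal: −4p + 1 = 6p − 3, so p = 2/5.

2/5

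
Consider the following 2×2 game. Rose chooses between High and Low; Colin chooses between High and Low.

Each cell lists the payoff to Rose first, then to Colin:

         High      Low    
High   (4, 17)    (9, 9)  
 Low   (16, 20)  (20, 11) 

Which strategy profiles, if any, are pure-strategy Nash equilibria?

(Low, High)

(High, High): Rose prefers Low (16 > 4) — not an equilibrium.
(High, Low): Rose prefers Low (20 > 9); Colin prefers High (17 > 9) — not an equilibrium.
(Low, High): Rose gets 16 ≥ 4 from High, and Colin gets 20 ≥ 11 from Low — Nash equilibrium.
(Low, Low): Colin prefers High (20 > 11) — not an equilibrium.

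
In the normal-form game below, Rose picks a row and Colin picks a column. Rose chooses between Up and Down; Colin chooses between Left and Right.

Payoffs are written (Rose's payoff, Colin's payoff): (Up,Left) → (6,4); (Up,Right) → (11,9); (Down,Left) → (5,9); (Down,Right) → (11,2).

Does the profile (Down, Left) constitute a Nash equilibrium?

No

At (Down, Left), Rose earns 5; switching to Up would give 6, so Rose would deviate.
Colin earns 9; switching to Right would give 2, so Colin has no profitable deviation.
Since at least one player can profitably deviate, this is not a Nash equilibrium.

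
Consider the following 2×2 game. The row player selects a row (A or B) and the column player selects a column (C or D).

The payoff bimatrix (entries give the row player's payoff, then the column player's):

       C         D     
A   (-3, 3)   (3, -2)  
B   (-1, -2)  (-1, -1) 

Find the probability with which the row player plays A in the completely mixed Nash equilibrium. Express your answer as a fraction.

1/6

Let p be the probability that the row player plays A. In a completely mixed equilibrium, the column player must be indifferent between C and D.
The column player's expected payoff from C is 3p − 2(1−p); from D it is −2p − (1−p).
Setting these equal: 5p − 2 = −p − 1, so p = 1/6.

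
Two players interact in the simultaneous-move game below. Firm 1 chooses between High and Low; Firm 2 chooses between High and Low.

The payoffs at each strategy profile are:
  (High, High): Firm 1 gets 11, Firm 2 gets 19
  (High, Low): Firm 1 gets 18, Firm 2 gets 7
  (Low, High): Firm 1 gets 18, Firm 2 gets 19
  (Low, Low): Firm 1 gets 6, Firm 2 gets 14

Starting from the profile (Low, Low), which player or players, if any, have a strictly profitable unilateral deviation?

Both

Firm 1 at (Low, Low) earns 6; deviating to High yields 18 — a strict improvement.
Firm 2 earns 14; deviating to High yields 19 — a strict improvement.
Both Firm 1 and Firm 2 have strictly profitable deviations.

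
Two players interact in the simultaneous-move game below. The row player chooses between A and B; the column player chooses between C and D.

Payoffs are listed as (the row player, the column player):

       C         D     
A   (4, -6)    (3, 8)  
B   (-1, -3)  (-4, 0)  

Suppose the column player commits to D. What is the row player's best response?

A

Against D, the row player earns 3 from A and -4 from B.
So A is the best response.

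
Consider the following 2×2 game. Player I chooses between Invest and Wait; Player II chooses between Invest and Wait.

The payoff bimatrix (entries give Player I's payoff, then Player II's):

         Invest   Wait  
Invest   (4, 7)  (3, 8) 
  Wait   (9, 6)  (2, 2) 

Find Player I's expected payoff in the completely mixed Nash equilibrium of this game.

First find q, the probability Player II plays Invest, from Player I's indifference between Invest and Wait: 4q + 3(1−q) = 9q + 2(1−q), giving q = 1/6.
Since Player I is indifferent in equilibrium, Player I's expected payoff equals the payoff from either row against (1/6, 5/6). Using Invest: 4(1/6) + 3(5/6) = 19/6.

19/6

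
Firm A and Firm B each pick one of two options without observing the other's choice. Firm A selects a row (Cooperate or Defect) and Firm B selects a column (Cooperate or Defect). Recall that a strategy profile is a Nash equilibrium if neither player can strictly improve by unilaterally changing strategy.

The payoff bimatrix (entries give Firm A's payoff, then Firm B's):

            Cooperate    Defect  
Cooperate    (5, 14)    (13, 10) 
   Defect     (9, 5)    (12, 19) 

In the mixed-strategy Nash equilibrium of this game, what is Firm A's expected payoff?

First find y, the probability Firm B plays Cooperate, from Firm A's indifference between Cooperate and Defect: 5y + 13(1−y) = 9y + 12(1−y), giving y = 1/5.
Since Firm A is indifferent in equilibrium, Firm A's expected payoff equals the payoff from either row against (1/5, 4/5). Using Cooperate: 5(1/5) + 13(4/5) = 57/5.

57/5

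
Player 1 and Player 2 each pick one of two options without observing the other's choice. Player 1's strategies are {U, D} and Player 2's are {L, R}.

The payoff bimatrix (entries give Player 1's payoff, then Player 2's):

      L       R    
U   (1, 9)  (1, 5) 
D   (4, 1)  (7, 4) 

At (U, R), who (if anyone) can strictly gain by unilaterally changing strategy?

Both

Player 1 at (U, R) earns 1; deviating to D yields 7 — a strict improvement.
Player 2 earns 5; deviating to L yields 9 — a strict improvement.
Both Player 1 and Player 2 have strictly profitable deviations.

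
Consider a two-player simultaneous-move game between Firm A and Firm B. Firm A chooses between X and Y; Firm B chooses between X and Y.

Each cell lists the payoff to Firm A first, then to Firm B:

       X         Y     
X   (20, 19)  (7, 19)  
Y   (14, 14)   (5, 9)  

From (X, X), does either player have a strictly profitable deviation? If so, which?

Neither

Firm A at (X, X) earns 20; deviating to Y yields 14 — not better.
Firm B earns 19; deviating to Y yields 19 — not better.
Neither player can strictly improve; the profile is a Nash equilibrium.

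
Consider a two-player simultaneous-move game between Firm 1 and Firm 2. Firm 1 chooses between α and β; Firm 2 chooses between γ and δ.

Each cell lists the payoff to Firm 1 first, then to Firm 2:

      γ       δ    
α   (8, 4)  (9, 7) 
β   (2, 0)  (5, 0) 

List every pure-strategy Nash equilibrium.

(α, δ)

(α, γ): Firm 2 prefers δ (7 > 4) — not an equilibrium.
(α, δ): Firm 1 gets 9 ≥ 5 from β, and Firm 2 gets 7 ≥ 4 from γ — Nash equilibrium.
(β, γ): Firm 1 prefers α (8 > 2) — not an equilibrium.
(β, δ): Firm 1 prefers α (9 > 5) — not an equilibrium.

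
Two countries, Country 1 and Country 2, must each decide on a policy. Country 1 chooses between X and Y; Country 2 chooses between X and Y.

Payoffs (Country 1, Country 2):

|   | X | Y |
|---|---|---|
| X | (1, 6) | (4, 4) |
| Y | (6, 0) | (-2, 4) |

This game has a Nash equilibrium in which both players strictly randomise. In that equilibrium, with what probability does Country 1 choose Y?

Let p be the probability that Country 1 plays X. In a completely mixed equilibrium, Country 2 must be indifferent between X and Y.
Country 2's expected payoff from X is 6p; from Y it is 4p + 4(1−p).
Setting these equal: 6p = 4, so p = 2/3.
Therefore Country 1 plays Y with probability 1 − 2/3 = 1/3.

1/3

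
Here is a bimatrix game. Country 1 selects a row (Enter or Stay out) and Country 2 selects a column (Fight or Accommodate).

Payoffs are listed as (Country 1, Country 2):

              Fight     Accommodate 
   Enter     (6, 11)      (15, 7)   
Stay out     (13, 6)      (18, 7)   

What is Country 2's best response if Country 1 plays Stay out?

Against Stay out, Country 2 earns 6 from Fight and 7 from Accommodate.
So Accommodate is the best response.

Accommodate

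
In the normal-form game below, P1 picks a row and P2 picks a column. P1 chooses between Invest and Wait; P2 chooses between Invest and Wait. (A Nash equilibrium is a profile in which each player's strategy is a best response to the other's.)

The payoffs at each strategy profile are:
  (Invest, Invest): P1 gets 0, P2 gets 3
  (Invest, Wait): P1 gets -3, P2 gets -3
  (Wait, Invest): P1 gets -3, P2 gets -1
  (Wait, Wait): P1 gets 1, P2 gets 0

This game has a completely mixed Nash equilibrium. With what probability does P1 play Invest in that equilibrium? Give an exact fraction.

Let r be the probability that P1 plays Invest. In a completely mixed equilibrium, P2 must be indifferent between Invest and Wait.
P2's expected payoff from Invest is 3r − (1−r); from Wait it is −3r.
Setting these equal: 4r − 1 = −3r, so r = 1/7.

1/7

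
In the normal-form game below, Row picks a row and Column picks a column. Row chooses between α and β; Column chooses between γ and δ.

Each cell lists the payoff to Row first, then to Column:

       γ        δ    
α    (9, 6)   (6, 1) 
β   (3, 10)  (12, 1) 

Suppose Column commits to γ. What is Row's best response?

Against γ, Row earns 9 from α and 3 from β.
So α is the best response.

α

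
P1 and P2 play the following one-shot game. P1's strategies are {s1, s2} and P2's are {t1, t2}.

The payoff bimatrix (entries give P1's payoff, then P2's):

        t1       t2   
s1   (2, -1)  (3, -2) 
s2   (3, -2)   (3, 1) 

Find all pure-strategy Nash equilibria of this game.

(s1, t1): P1 prefers s2 (3 > 2) — not an equilibrium.
(s1, t2): P2 prefers t1 (-1 > -2) — not an equilibrium.
(s2, t1): P2 prefers t2 (1 > -2) — not an equilibrium.
(s2, t2): P1 gets 3 ≥ 3 from s1, and P2 gets 1 ≥ -2 from t1 — Nash equilibrium.

(s2, t2)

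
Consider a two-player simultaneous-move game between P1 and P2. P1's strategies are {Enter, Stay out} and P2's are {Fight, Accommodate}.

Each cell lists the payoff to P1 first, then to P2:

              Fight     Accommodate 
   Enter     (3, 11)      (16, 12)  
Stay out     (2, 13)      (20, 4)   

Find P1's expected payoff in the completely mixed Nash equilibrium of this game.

First find q, the probability P2 plays Fight, from P1's indifference between Enter and Stay out: 3q + 16(1−q) = 2q + 20(1−q), giving q = 4/5.
Since P1 is indifferent in equilibrium, P1's expected payoff equals the payoff from either row against (4/5, 1/5). Using Enter: 3(4/5) + 16(1/5) = 28/5.

28/5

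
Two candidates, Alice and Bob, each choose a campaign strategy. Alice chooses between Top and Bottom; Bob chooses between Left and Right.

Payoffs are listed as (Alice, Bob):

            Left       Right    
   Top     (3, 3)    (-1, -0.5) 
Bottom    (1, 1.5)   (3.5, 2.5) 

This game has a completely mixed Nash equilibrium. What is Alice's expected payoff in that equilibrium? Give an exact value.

First find q, the probability Bob plays Left, from Alice's indifference between Top and Bottom: 3q − (1−q) = q + 3.5(1−q), giving q = 9/13.
Since Alice is indifferent in equilibrium, Alice's expected payoff equals the payoff from either row against (9/13, 4/13). Using Top: 3(9/13) − (4/13) = 23/13.

23/13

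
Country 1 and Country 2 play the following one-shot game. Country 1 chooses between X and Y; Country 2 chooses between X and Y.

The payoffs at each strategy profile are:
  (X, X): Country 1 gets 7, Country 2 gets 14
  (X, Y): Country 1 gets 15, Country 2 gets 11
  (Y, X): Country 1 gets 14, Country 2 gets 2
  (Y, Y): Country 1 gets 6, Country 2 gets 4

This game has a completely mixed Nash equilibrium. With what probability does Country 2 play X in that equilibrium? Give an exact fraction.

Let c be the probability that Country 2 plays X. In a completely mixed equilibrium, Country 1 must be indifferent between X and Y.
Country 1's expected payoff from X is 7c + 15(1−c); from Y it is 14c + 6(1−c).
Setting these equal: −8c + 15 = 8c + 6, so c = 9/16.

9/16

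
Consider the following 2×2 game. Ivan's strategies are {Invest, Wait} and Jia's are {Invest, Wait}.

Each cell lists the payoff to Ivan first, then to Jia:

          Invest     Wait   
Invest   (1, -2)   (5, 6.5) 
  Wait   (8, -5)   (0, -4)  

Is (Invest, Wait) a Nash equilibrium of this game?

At (Invest, Wait), Ivan earns 5; switching to Wait would give 0, so Ivan has no profitable deviation.
Jia earns 6.5; switching to Invest would give -2, so Jia has no profitable deviation.
Neither player can gain by a unilateral deviation, so this profile is a Nash equilibrium.

Yes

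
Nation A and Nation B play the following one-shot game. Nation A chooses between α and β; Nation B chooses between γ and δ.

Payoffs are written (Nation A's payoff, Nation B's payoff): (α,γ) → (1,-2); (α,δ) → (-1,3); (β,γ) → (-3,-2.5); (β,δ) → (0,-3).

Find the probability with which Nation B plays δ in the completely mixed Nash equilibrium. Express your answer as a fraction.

Let c be the probability that Nation B plays γ. In a completely mixed equilibrium, Nation A must be indifferent between α and β.
Nation A's expected payoff from α is c − (1−c); from β it is −3c.
Setting these equal: 2c − 1 = −3c, so c = 1/5.
Therefore Nation B plays δ with probability 1 − 1/5 = 4/5.

4/5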